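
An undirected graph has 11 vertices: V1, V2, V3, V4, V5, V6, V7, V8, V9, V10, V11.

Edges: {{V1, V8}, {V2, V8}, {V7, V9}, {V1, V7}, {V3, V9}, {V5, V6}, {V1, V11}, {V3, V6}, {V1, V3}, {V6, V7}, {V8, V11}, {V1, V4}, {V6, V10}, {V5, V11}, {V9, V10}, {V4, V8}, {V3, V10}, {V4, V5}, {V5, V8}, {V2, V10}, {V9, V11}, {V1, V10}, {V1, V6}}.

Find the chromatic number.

V1, V3, V6, V10 form a clique, so at least 4 colors are needed.
4 colors suffice: color R → {V1, V2, V5, V9}; color B → {V6, V8}; color G → {V4, V7, V10, V11}; color Y → {V3}. No two adjacent vertices share a color.

4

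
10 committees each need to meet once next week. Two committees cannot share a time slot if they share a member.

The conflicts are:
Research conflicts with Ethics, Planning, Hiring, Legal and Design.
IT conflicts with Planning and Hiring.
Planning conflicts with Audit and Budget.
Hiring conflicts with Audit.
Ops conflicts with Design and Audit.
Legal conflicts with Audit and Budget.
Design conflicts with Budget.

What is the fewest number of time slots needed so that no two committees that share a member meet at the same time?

The cycle Hiring-Audit-Ops-Design-Research-Hiring has odd length 5, so it cannot be 2-colored; at least 3 time slots are needed.
Using 3 time slots: Research=1, IT=1, Ethics=2, Planning=2, Hiring=2, Ops=3, Legal=2, Design=2, Audit=1, Budget=1. No two conflicting committees share a time slot.

3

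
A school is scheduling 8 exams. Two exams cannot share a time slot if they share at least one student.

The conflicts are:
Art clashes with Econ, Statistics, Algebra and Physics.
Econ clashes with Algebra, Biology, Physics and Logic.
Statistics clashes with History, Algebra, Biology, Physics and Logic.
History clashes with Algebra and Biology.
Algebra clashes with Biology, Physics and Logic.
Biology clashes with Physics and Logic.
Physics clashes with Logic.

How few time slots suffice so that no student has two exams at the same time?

5

Econ, Algebra, Biology, Physics, Logic all conflict with each other, so at least 5 time slots are needed.
5 time slots suffice: time slot 1 → {Algebra}; time slot 2 → {History, Physics}; time slot 3 → {Econ, Statistics}; time slot 4 → {Art, Biology}; time slot 5 → {Logic}. No two conflicting exams share a time slot.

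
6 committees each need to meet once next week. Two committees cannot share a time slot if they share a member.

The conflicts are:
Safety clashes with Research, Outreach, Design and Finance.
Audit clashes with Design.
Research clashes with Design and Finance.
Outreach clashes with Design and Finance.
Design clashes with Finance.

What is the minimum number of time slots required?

4

Safety, Outreach, Design, Finance all conflict with each other, so at least 4 time slots are needed.
4 time slots suffice: time slot 1 → {Design}; time slot 2 → {Audit, Finance}; time slot 3 → {Safety}; time slot 4 → {Research, Outreach}. Every pair that conflicts lands in different time slots.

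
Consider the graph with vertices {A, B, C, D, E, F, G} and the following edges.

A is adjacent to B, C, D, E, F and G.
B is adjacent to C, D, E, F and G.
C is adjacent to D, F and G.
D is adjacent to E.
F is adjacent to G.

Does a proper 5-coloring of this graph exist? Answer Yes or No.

Yes

The chromatic number is 5. A, B, C, F, G are mutually adjacent (a clique of size 5), so at least 5 colors are needed.
5 colors suffice: color 1 → {A}; color 2 → {B}; color 3 → {C, E}; color 4 → {D, G}; color 5 → {F}.
That is already a proper 5-coloring.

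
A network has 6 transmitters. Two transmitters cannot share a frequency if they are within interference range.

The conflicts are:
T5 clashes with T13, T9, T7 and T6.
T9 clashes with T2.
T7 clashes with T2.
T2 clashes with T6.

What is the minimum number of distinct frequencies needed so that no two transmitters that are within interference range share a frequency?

2

T5 and T9 conflict, so at least 2 frequencies are needed.
2 frequencies suffice: T5=1, T13=2, T9=2, T7=2, T2=1, T6=2. No two conflicting transmitters share a frequency.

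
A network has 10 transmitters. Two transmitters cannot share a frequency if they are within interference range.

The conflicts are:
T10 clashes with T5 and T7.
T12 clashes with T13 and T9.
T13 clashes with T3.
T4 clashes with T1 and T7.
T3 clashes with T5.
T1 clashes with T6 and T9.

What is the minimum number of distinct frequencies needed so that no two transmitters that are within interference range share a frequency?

3

The cycle T12-T9-T1-T4-T7-T10-T5-T3-T13-T12 has odd length 9, so it cannot be 2-colored; at least 3 frequencies are needed.
A valid assignment using 3 frequencies: T10=2, T12=3, T13=1, T4=2, T3=2, T5=1, T1=1, T6=2, T9=2, T7=1. No two conflicting transmitters share a frequency.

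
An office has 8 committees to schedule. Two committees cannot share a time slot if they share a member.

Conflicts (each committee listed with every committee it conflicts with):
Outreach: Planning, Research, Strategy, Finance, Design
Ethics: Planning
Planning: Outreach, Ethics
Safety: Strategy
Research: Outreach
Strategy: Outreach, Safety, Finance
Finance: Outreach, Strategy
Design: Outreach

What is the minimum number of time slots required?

Outreach, Strategy, Finance are mutually in conflict, so at least 3 time slots are needed.
Using 3 time slots: Outreach=1, Ethics=1, Planning=2, Safety=1, Research=2, Strategy=2, Finance=3, Design=2. Every pair that conflicts lands in different time slots.

3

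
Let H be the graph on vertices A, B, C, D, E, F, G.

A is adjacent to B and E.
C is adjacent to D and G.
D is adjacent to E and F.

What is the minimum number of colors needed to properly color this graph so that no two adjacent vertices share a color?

2

C and D are adjacent, so at least 2 colors are needed.
2 colors suffice: A=red, B=blue, C=blue, D=red, E=blue, F=blue, G=red. No two adjacent vertices share a color.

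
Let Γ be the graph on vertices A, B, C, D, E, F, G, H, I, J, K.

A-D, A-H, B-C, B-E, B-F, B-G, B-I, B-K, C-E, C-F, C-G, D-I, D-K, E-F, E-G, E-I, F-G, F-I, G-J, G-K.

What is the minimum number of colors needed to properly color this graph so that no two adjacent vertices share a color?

B, C, E, F, G are pairwise adjacent (a clique of size 5), so at least 5 colors are needed.
One proper 5-coloring: A=blue, B=red, C=purple, D=red, E=green, F=yellow, G=blue, H=red, I=blue, J=red, K=green. No two adjacent vertices share a color.

5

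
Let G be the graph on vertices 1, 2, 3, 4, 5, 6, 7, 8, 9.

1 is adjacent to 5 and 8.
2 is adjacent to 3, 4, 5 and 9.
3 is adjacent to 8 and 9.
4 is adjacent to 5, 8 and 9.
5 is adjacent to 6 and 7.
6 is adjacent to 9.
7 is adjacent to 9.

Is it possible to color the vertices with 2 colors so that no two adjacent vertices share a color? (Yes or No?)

No

2, 4, 5 are mutually adjacent, so at least 3 colors are needed.
So 2 colors are not enough.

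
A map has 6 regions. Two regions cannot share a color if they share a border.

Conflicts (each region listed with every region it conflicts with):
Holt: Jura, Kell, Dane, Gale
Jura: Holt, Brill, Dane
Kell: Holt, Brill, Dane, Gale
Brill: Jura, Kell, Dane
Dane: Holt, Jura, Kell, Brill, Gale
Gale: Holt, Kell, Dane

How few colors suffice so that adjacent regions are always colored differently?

Holt, Kell, Dane, Gale all conflict with each other, so at least 4 colors are needed.
4 colors suffice: Holt=3, Jura=2, Kell=2, Brill=3, Dane=1, Gale=4. Every pair that conflicts lands in different colors.

4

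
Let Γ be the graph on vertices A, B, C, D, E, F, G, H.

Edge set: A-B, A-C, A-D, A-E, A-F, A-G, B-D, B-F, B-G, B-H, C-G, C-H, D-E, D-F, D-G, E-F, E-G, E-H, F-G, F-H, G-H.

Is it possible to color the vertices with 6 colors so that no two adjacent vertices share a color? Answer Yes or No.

Yes

The chromatic number is 5. A, B, D, F, G are mutually adjacent (a clique of size 5), so at least 5 colors are needed.
5 colors suffice: A=2, B=4, C=3, D=5, E=4, F=3, G=1, H=2.
Since 6 ≥ 5, a proper 6-coloring certainly exists.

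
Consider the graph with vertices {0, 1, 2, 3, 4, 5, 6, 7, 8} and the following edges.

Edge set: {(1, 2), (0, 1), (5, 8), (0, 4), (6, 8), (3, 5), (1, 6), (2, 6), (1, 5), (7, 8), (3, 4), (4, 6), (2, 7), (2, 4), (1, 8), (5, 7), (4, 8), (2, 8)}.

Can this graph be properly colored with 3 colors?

2, 4, 6, 8 form a clique, so at least 4 colors are needed.
So 3 colors are not enough.

No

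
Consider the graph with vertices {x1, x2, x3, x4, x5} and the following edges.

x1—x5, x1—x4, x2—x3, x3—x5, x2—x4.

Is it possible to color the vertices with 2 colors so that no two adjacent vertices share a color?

No

The cycle x1-x5-x3-x2-x4-x1 has odd length 5, so it cannot be 2-colored; at least 3 colors are needed.
So 2 colors are not enough.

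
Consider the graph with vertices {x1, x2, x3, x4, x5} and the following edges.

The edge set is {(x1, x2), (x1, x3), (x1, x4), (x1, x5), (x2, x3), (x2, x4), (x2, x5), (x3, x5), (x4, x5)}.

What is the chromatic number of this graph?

x1, x2, x4, x5 are pairwise adjacent (a clique of size 4), so at least 4 colors are needed.
A valid assignment using 4 colors: x1=1, x2=2, x3=4, x4=4, x5=3. No two adjacent vertices share a color.

4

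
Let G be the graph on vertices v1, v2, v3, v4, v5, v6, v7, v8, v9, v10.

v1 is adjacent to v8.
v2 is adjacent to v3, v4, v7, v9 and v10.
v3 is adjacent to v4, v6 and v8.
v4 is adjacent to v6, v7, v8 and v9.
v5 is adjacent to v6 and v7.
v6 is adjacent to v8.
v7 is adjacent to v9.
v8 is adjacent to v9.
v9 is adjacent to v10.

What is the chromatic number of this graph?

4

v3, v4, v6, v8 are mutually adjacent (a clique of size 4), so at least 4 colors are needed.
A valid assignment using 4 colors: v1=red, v2=blue, v3=yellow, v4=red, v5=red, v6=green, v7=yellow, v8=blue, v9=green, v10=red. Each edge has distinct colors on its endpoints.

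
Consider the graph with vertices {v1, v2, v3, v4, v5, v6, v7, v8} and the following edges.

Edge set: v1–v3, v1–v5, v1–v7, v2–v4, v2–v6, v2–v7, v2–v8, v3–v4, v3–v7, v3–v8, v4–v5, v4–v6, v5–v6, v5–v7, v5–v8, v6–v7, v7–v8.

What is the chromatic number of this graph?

3

v2, v4, v6 form a triangle, so at least 3 colors are needed.
3 colors suffice: color R → {v4, v7}; color B → {v2, v3, v5}; color G → {v1, v6, v8}. Every edge joins two different colors.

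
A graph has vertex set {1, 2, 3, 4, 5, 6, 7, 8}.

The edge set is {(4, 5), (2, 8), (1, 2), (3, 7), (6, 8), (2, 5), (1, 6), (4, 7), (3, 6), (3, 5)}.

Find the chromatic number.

The cycle 3-6-8-2-5-3 has odd length 5, so it cannot be 2-colored; at least 3 colors are needed.
3 colors suffice: color red → {2, 6, 7}; color blue → {1, 3, 4, 8}; color green → {5}. Every edge joins two different colors.

3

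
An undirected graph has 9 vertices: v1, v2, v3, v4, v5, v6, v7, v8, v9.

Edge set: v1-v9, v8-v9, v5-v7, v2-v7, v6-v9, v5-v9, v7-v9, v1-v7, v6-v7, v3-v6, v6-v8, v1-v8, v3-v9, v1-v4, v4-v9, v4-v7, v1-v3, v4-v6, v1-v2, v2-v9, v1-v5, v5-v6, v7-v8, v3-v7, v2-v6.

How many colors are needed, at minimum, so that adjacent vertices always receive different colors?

4

v3, v6, v7, v9 are pairwise adjacent (a clique of size 4), so at least 4 colors are needed.
A valid assignment using 4 colors: v1=3, v2=4, v3=4, v4=4, v5=4, v6=3, v7=1, v8=4, v9=2. Every edge joins two different colors.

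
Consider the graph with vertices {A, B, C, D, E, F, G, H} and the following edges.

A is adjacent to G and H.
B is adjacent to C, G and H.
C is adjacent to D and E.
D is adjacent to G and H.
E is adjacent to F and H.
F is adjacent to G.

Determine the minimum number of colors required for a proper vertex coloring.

The cycle H-E-F-G-A-H has odd length 5, so it cannot be 2-colored; at least 3 colors are needed.
3 colors suffice: color red → {C, G, H}; color blue → {A, B, D, E}; color green → {F}. Every edge joins two different colors.

3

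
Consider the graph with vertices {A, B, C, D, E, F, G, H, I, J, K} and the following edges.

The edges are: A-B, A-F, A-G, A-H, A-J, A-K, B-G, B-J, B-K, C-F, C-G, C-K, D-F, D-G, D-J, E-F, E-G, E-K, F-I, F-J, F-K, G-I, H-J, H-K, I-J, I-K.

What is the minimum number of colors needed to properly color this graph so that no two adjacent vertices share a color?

A, H, J are pairwise adjacent, so at least 3 colors are needed.
3 colors suffice: color 1 → {B, F, H}; color 2 → {G, J, K}; color 3 → {A, C, D, E, I}. Every edge joins two different colors.

3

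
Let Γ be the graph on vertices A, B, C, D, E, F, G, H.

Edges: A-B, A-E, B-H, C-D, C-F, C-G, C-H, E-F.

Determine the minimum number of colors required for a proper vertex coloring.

A and B are adjacent, so at least 2 colors are needed.
2 colors suffice: color red → {B, C, E}; color blue → {A, D, F, G, H}. No two adjacent vertices share a color.

2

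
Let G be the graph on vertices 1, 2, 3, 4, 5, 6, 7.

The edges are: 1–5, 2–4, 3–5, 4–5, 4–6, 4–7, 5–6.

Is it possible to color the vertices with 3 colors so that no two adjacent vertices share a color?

The chromatic number is 3. 4, 5, 6 form a triangle, so at least 3 colors are needed.
A valid assignment using 3 colors: 1=red, 2=blue, 3=red, 4=red, 5=blue, 6=green, 7=blue.
That is already a proper 3-coloring.

Yes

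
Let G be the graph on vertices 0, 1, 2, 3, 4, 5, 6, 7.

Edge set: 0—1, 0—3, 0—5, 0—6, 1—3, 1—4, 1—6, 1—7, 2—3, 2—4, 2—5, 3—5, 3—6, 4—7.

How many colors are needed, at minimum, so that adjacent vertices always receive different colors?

0, 1, 3, 6 are pairwise adjacent (a clique of size 4), so at least 4 colors are needed.
A valid assignment using 4 colors: 0=green, 1=blue, 2=green, 3=red, 4=red, 5=blue, 6=yellow, 7=green. Each edge has distinct colors on its endpoints.

4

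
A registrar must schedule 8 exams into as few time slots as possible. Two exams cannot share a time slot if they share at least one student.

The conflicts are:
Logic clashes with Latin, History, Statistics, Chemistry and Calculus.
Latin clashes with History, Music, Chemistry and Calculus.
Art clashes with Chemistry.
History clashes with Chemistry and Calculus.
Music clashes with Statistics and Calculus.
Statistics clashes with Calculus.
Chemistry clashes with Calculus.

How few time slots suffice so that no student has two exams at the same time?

Logic, Latin, History, Chemistry, Calculus are mutually in conflict, so at least 5 time slots are needed.
5 time slots suffice: time slot 1 → {Art, Calculus}; time slot 2 → {Logic, Music}; time slot 3 → {Statistics, Chemistry}; time slot 4 → {Latin}; time slot 5 → {History}. No two conflicting exams share a time slot.

5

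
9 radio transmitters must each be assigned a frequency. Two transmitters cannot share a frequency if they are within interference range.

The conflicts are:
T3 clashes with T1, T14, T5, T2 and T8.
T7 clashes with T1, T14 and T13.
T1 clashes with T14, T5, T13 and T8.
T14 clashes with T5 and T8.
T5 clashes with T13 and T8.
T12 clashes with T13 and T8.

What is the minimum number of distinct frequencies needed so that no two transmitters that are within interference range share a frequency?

T3, T1, T14, T5, T8 all conflict with each other, so at least 5 frequencies are needed.
A valid assignment using 5 frequencies: T3=2, T7=3, T1=1, T14=5, T5=4, T12=1, T2=1, T13=2, T8=3. Each listed conflict is separated.

5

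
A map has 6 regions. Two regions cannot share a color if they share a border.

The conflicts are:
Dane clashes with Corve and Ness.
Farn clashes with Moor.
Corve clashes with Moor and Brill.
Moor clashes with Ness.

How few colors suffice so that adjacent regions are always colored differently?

2

Moor and Ness conflict, so at least 2 colors are needed.
2 colors suffice: color 1 → {Farn, Corve, Ness}; color 2 → {Dane, Moor, Brill}. Each listed conflict is separated.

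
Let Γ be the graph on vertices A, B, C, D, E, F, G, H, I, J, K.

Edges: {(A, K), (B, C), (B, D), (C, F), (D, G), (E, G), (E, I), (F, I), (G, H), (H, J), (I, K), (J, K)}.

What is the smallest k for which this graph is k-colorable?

The cycle I-F-C-B-D-G-E-I has odd length 7, so it cannot be 2-colored; at least 3 colors are needed.
3 colors suffice: A=blue, B=red, C=blue, D=blue, E=green, F=red, G=red, H=blue, I=blue, J=green, K=red. No two adjacent vertices share a color.

3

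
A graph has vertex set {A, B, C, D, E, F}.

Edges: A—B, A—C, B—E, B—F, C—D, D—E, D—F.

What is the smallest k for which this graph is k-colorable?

3

The cycle C-D-F-B-A-C has odd length 5, so it cannot be 2-colored; at least 3 colors are needed.
3 colors suffice: color red → {B, D}; color blue → {C, E, F}; color green → {A}. Each edge has distinct colors on its endpoints.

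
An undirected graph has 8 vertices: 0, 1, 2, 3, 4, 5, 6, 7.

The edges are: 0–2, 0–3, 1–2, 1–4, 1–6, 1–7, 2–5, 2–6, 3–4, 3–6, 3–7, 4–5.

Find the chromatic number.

3

1, 2, 6 are pairwise adjacent, so at least 3 colors are needed.
A valid assignment using 3 colors: 0=c, 1=a, 2=b, 3=a, 4=b, 5=a, 6=c, 7=b. Each edge has distinct colors on its endpoints.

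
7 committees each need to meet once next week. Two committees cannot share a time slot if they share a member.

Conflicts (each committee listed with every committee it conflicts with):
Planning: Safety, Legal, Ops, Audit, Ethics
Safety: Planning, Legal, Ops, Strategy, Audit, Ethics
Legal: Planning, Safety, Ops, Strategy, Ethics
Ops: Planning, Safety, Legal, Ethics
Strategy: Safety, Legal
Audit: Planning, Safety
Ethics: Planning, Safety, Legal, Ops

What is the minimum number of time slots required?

5

Planning, Safety, Legal, Ops, Ethics all conflict with each other, so at least 5 time slots are needed.
Using 5 time slots: Planning=2, Safety=1, Legal=3, Ops=4, Strategy=2, Audit=3, Ethics=5. Every pair that conflicts lands in different time slots.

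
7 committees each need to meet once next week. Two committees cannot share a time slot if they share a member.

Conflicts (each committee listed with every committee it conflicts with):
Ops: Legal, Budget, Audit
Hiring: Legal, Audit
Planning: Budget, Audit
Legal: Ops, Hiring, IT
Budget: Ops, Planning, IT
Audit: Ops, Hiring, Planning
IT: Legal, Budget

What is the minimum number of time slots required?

Hiring and Legal conflict, so at least 2 time slots are needed.
2 time slots suffice: time slot 1 → {Legal, Budget, Audit}; time slot 2 → {Ops, Hiring, Planning, IT}. Every pair that conflicts lands in different time slots.

2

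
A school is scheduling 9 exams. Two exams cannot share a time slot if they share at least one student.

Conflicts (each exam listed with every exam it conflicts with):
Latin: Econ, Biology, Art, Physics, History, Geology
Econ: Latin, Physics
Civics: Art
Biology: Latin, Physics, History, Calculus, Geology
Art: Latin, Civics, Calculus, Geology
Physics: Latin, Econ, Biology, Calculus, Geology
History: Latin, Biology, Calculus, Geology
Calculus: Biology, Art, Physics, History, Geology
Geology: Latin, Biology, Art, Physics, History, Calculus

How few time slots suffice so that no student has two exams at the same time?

4

Latin, Biology, Physics, Geology pairwise conflict, so at least 4 time slots are needed.
Using 4 time slots: Latin=1, Econ=2, Civics=1, Biology=4, Art=3, Physics=3, History=3, Calculus=1, Geology=2. Every pair that conflicts lands in different time slots.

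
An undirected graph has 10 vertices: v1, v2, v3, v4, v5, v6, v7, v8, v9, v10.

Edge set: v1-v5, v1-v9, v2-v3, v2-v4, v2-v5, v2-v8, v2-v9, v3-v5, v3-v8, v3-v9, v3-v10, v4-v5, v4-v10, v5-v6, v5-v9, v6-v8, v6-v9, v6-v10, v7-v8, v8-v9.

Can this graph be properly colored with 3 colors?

No

v2, v3, v5, v9 are mutually adjacent (a clique of size 4), so at least 4 colors are needed.
So 3 colors are not enough.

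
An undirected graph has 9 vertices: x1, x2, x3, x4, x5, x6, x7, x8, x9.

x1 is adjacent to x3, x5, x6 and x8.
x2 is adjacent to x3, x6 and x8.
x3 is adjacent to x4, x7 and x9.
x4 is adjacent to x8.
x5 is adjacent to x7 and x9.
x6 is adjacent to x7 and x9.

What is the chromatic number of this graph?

x1 and x3 are adjacent, so at least 2 colors are needed.
2 colors suffice: color red → {x3, x5, x6, x8}; color blue → {x1, x2, x4, x7, x9}. Each edge has distinct colors on its endpoints.

2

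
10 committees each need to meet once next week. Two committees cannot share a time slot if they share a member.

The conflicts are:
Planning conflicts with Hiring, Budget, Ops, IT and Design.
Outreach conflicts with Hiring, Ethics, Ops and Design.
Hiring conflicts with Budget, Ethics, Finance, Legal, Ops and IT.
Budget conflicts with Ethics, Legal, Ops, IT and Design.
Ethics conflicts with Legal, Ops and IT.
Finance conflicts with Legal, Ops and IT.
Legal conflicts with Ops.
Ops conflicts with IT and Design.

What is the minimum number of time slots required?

Planning, Hiring, Budget, Ops, IT are mutually in conflict, so at least 5 time slots are needed.
5 time slots suffice: time slot 1 → {Ops}; time slot 2 → {Hiring, Design}; time slot 3 → {Outreach, Budget, Finance}; time slot 4 → {Legal, IT}; time slot 5 → {Planning, Ethics}. No two conflicting committees share a time slot.

5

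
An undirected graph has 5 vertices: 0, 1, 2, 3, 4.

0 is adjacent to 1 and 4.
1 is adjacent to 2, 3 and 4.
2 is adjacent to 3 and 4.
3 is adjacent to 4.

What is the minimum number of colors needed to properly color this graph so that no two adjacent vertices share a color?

4

1, 2, 3, 4 are mutually adjacent (a clique of size 4), so at least 4 colors are needed.
A valid assignment using 4 colors: 0=c, 1=b, 2=c, 3=d, 4=a. No two adjacent vertices share a color.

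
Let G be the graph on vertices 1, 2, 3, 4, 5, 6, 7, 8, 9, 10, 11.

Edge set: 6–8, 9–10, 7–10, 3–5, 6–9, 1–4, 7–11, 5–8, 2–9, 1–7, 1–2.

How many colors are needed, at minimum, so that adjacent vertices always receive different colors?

3

The cycle 2-9-10-7-1-2 has odd length 5, so it cannot be 2-colored; at least 3 colors are needed.
3 colors suffice: color red → {3, 4, 7, 8, 9}; color blue → {1, 5, 6, 10, 11}; color green → {2}. No two adjacent vertices share a color.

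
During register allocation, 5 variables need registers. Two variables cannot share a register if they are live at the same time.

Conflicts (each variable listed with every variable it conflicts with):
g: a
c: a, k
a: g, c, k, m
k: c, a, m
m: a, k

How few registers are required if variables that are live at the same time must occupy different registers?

c, a, k are mutually in conflict, so at least 3 registers are needed.
3 registers suffice: register 1 → {a}; register 2 → {g, k}; register 3 → {c, m}. Each listed conflict is separated.

3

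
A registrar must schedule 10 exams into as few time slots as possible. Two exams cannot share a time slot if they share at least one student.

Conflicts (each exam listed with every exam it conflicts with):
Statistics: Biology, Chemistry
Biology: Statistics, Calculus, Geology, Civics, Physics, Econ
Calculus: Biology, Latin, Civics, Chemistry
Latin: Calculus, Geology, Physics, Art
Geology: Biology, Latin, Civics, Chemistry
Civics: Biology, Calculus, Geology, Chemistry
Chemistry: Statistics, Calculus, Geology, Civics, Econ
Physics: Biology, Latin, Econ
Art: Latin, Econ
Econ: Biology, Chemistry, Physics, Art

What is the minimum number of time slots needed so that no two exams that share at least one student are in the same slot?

3

Calculus, Civics, Chemistry pairwise conflict, so at least 3 time slots are needed.
3 time slots suffice: time slot 1 → {Biology, Latin, Chemistry}; time slot 2 → {Statistics, Civics, Econ}; time slot 3 → {Calculus, Geology, Physics, Art}. No two conflicting exams share a time slot.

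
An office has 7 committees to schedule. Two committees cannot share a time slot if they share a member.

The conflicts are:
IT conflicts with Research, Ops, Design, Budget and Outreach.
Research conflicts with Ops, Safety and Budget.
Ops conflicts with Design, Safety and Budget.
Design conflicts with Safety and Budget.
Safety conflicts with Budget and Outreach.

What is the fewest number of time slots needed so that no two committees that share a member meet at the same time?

4

Ops, Design, Safety, Budget are mutually in conflict, so at least 4 time slots are needed.
4 time slots suffice: IT=1, Research=4, Ops=2, Design=4, Safety=1, Budget=3, Outreach=2. No two conflicting committees share a time slot.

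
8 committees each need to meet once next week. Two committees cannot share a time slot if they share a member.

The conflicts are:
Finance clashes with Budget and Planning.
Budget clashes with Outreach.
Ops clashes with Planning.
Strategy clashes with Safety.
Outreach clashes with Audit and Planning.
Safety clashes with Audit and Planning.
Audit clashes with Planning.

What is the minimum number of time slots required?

3

Safety, Audit, Planning are mutually in conflict, so at least 3 time slots are needed.
3 time slots suffice: time slot 1 → {Budget, Strategy, Planning}; time slot 2 → {Finance, Ops, Outreach, Safety}; time slot 3 → {Audit}. Each listed conflict is separated.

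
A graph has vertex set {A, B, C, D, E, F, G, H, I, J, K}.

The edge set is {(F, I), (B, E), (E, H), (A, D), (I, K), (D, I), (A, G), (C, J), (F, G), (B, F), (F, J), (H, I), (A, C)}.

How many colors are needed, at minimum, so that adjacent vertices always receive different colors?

3

The cycle A-C-J-F-G-A has odd length 5, so it cannot be 2-colored; at least 3 colors are needed.
A valid assignment using 3 colors: A=1, B=2, C=3, D=3, E=1, F=1, G=2, H=3, I=2, J=2, K=1. No two adjacent vertices share a color.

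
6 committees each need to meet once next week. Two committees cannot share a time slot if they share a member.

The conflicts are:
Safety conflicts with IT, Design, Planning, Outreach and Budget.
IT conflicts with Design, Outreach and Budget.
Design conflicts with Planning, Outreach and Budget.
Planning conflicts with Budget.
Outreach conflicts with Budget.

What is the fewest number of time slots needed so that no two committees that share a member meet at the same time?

5

Safety, IT, Design, Outreach, Budget all conflict with each other, so at least 5 time slots are needed.
5 time slots suffice: Safety=2, IT=4, Design=3, Planning=4, Outreach=5, Budget=1. Every pair that conflicts lands in different time slots.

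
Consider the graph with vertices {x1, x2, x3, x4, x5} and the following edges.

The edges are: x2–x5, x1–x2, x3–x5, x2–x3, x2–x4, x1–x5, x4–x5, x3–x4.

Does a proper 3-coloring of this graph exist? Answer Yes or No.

No

x2, x3, x4, x5 form a clique, so at least 4 colors are needed.
So 3 colors are not enough.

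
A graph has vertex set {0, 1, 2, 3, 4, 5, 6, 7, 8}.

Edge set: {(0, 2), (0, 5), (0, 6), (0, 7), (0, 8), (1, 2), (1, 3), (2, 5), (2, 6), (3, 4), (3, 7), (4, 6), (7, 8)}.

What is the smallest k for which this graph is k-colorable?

3

0, 2, 5 are pairwise adjacent, so at least 3 colors are needed.
A valid assignment using 3 colors: 0=a, 1=c, 2=b, 3=a, 4=b, 5=c, 6=c, 7=b, 8=c. Each edge has distinct colors on its endpoints.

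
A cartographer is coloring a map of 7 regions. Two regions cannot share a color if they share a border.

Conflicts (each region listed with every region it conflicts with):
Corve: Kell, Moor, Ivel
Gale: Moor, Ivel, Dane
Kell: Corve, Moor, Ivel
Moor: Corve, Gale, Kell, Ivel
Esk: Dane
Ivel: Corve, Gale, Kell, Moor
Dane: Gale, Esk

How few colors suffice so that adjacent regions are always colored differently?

Corve, Kell, Moor, Ivel pairwise conflict, so at least 4 colors are needed.
4 colors suffice: Corve=3, Gale=3, Kell=4, Moor=2, Esk=2, Ivel=1, Dane=1. Every pair that conflicts lands in different colors.

4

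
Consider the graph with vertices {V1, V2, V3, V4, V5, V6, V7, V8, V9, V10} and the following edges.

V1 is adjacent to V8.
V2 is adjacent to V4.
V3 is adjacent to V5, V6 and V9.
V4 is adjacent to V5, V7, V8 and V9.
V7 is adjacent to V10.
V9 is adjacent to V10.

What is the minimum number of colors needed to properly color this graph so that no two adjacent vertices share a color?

2

V1 and V8 are adjacent, so at least 2 colors are needed.
2 colors suffice: color 1 → {V1, V3, V4, V10}; color 2 → {V2, V5, V6, V7, V8, V9}. Each edge has distinct colors on its endpoints.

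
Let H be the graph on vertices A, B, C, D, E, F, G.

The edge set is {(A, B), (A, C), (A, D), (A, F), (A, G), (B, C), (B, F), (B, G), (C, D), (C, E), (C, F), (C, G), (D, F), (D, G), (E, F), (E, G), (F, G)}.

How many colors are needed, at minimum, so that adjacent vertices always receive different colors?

A, C, D, F, G form a clique, so at least 5 colors are needed.
5 colors suffice: color red → {G}; color blue → {F}; color green → {C}; color yellow → {A, E}; color purple → {B, D}. Each edge has distinct colors on its endpoints.

5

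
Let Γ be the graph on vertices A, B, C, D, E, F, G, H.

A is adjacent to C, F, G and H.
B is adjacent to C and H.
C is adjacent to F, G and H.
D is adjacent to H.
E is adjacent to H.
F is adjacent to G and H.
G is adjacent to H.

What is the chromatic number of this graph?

A, C, F, G, H are mutually adjacent (a clique of size 5), so at least 5 colors are needed.
5 colors suffice: A=3, B=3, C=2, D=2, E=2, F=4, G=5, H=1. Every edge joins two different colors.

5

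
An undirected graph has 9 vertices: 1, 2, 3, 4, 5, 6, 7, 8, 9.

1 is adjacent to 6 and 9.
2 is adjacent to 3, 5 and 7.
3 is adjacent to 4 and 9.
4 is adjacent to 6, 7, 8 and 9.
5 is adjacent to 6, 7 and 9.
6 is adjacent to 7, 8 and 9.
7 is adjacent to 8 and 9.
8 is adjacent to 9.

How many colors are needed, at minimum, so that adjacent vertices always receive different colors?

4, 6, 7, 8, 9 are pairwise adjacent (a clique of size 5), so at least 5 colors are needed.
One proper 5-coloring: 1=b, 2=a, 3=b, 4=d, 5=d, 6=c, 7=b, 8=e, 9=a. Each edge has distinct colors on its endpoints.

5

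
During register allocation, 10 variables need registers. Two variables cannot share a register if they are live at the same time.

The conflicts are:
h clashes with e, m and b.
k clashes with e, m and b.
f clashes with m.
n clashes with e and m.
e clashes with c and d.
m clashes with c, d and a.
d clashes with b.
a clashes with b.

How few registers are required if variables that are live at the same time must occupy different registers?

2

d and b conflict, so at least 2 registers are needed.
2 registers suffice: h=2, k=2, f=2, n=2, e=1, m=1, c=2, d=2, a=2, b=1. Each listed conflict is separated.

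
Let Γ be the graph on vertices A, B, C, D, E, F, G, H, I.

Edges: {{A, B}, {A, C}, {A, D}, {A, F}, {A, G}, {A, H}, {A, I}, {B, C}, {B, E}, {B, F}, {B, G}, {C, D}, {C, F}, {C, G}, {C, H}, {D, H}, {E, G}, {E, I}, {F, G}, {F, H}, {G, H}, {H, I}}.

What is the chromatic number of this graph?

A, B, C, F, G form a clique, so at least 5 colors are needed.
5 colors suffice: color 1 → {A, E}; color 2 → {D, G, I}; color 3 → {C}; color 4 → {B, H}; color 5 → {F}. Each edge has distinct colors on its endpoints.

5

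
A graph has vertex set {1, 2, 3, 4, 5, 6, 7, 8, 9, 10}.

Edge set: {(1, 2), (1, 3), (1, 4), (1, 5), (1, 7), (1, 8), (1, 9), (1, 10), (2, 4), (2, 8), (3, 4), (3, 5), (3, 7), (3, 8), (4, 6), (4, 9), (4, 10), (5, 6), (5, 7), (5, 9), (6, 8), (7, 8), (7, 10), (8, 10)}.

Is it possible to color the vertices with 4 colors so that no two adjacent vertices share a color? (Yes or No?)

Yes

The chromatic number is 4. 1, 7, 8, 10 form a clique, so at least 4 colors are needed.
4 colors suffice: 1=a, 2=c, 3=d, 4=b, 5=b, 6=a, 7=c, 8=b, 9=c, 10=d.
That is already a proper 4-coloring.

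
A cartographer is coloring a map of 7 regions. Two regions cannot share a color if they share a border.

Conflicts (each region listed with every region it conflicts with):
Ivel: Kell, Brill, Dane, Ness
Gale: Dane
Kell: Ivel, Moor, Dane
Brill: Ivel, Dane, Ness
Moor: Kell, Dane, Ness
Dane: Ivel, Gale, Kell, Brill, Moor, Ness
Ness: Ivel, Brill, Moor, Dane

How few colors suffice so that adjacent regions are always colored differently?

4

Ivel, Brill, Dane, Ness pairwise conflict, so at least 4 colors are needed.
4 colors suffice: Ivel=2, Gale=2, Kell=3, Brill=4, Moor=2, Dane=1, Ness=3. No two conflicting regions share a color.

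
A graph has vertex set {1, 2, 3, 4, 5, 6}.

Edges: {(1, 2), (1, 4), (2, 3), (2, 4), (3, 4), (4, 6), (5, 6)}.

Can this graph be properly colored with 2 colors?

1, 2, 4 form a triangle, so at least 3 colors are needed.
So 2 colors are not enough.

No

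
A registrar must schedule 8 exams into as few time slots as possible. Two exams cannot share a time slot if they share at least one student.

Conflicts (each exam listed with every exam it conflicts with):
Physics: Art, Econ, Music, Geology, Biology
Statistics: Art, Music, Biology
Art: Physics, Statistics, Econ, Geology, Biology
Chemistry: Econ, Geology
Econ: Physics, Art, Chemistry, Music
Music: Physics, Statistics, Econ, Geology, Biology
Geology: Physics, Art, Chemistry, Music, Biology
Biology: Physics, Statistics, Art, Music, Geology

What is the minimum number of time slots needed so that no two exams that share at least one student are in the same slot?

Physics, Music, Geology, Biology are mutually in conflict, so at least 4 time slots are needed.
4 time slots suffice: time slot 1 → {Art, Chemistry, Music}; time slot 2 → {Statistics, Econ, Geology}; time slot 3 → {Physics}; time slot 4 → {Biology}. No two conflicting exams share a time slot.

4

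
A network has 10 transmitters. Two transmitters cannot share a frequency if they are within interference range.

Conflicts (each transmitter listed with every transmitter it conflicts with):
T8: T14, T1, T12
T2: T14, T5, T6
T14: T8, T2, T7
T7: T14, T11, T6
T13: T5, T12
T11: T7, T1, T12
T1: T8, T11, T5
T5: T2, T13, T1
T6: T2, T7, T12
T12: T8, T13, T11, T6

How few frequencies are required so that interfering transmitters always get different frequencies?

The cycle T1-T5-T13-T12-T11-T1 has odd length 5, so it cannot be 2-colored; at least 3 frequencies are needed.
3 frequencies suffice: frequency 1 → {T14, T1, T12}; frequency 2 → {T8, T2, T7, T13}; frequency 3 → {T11, T5, T6}. No two conflicting transmitters share a frequency.

3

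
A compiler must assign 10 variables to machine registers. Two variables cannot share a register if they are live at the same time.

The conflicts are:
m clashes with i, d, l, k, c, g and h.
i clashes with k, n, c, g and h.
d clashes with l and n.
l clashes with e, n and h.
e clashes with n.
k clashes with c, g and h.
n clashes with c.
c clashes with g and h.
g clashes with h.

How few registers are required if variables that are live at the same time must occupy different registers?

m, i, k, c, g, h are mutually in conflict, so at least 6 registers are needed.
Using 6 registers: m=1, i=3, d=3, l=2, e=3, k=5, n=1, c=2, g=6, h=4. No two conflicting variables share a register.

6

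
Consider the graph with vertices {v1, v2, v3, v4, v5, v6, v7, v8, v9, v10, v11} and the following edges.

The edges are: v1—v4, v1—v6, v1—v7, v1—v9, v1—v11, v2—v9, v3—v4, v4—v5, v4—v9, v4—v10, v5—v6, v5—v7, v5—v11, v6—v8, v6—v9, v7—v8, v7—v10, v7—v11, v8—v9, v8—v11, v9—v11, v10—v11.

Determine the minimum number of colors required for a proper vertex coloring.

v5, v7, v11 form a triangle, so at least 3 colors are needed.
3 colors suffice: color 1 → {v3, v7, v9}; color 2 → {v2, v4, v6, v11}; color 3 → {v1, v5, v8, v10}. No two adjacent vertices share a color.

3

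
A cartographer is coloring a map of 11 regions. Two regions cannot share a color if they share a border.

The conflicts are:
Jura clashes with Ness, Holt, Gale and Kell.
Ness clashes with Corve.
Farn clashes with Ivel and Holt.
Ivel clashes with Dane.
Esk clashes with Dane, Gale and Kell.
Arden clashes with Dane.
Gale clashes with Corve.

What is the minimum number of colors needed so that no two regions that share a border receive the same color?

3

The cycle Farn-Ivel-Dane-Esk-Kell-Jura-Holt-Farn has odd length 7, so it cannot be 2-colored; at least 3 colors are needed.
One proper 3-coloring: Jura=1, Ness=2, Farn=1, Ivel=3, Esk=1, Arden=1, Dane=2, Holt=2, Gale=2, Kell=2, Corve=1. No two conflicting regions share a color.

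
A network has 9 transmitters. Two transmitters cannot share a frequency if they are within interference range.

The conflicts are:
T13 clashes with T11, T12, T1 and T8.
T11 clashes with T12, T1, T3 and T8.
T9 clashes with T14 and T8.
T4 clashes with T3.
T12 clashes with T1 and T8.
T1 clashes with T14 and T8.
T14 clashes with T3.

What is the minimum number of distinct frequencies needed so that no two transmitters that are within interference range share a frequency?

5

T13, T11, T12, T1, T8 pairwise conflict, so at least 5 frequencies are needed.
5 frequencies suffice: frequency 1 → {T3, T8}; frequency 2 → {T11, T4, T14}; frequency 3 → {T9, T1}; frequency 4 → {T13}; frequency 5 → {T12}. Every pair that conflicts lands in different frequencies.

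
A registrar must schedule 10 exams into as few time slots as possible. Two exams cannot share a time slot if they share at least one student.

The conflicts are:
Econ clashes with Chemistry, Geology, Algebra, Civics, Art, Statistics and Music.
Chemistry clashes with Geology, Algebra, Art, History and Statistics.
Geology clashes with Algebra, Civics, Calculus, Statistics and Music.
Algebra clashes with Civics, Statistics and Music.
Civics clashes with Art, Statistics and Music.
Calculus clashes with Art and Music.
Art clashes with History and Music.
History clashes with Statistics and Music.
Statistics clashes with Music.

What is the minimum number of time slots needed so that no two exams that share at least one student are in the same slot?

Econ, Geology, Algebra, Civics, Statistics, Music pairwise conflict, so at least 6 time slots are needed.
A valid assignment using 6 time slots: Econ=4, Chemistry=1, Geology=3, Algebra=6, Civics=5, Calculus=4, Art=2, History=3, Statistics=2, Music=1. Each listed conflict is separated.

6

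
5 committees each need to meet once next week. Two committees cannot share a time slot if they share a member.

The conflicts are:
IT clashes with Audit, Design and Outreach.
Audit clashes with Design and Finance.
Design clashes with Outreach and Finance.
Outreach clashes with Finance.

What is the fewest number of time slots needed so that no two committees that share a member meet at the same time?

3

IT, Design, Outreach all conflict with each other, so at least 3 time slots are needed.
3 time slots suffice: time slot 1 → {Design}; time slot 2 → {Audit, Outreach}; time slot 3 → {IT, Finance}. No two conflicting committees share a time slot.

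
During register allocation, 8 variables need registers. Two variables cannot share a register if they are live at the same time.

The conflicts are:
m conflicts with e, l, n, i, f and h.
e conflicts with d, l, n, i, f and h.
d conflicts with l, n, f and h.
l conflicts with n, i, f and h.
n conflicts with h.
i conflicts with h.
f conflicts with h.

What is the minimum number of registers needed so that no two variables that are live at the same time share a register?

5

m, e, l, n, h all conflict with each other, so at least 5 registers are needed.
5 registers suffice: register 1 → {h}; register 2 → {l}; register 3 → {e}; register 4 → {m, d}; register 5 → {n, i, f}. Each listed conflict is separated.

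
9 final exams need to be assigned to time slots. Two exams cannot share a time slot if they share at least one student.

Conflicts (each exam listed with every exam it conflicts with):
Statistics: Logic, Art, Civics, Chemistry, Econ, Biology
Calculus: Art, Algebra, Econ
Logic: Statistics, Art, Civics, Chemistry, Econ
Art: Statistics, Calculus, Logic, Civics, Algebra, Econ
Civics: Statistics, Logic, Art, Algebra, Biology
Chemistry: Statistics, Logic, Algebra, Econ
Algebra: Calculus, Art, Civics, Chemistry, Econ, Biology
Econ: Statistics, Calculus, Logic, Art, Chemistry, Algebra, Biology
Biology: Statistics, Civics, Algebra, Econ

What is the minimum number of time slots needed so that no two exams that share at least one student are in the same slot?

Statistics, Logic, Chemistry, Econ are mutually in conflict, so at least 4 time slots are needed.
4 time slots suffice: time slot 1 → {Civics, Econ}; time slot 2 → {Statistics, Algebra}; time slot 3 → {Art, Chemistry, Biology}; time slot 4 → {Calculus, Logic}. No two conflicting exams share a time slot.

4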